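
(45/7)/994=45/6958 = 0.01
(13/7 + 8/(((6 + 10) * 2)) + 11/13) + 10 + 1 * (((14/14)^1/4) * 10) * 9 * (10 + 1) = 260.45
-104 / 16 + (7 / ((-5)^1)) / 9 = -599/90 = -6.66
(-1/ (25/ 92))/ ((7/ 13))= -1196/175 = -6.83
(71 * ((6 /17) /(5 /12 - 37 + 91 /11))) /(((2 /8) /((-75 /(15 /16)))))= 17994240/63529 = 283.24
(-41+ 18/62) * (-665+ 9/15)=4192364/155 = 27047.51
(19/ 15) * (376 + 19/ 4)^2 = 44071051/240 = 183629.38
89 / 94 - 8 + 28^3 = 2062825/94 = 21944.95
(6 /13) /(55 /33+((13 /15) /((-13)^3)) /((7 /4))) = 2730/9857 = 0.28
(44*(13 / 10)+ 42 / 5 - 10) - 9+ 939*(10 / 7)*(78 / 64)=941621/560 = 1681.47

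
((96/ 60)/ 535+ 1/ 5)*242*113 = 14848878/2675 = 5550.98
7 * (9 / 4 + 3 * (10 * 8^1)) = 6783/4 = 1695.75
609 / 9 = 203/3 = 67.67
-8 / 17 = -0.47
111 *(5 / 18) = 185/6 = 30.83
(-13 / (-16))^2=169/256 = 0.66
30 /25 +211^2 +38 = 222801/5 = 44560.20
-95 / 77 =-1.23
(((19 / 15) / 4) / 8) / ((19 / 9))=3/160 = 0.02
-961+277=-684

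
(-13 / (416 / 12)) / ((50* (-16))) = 3/6400 = 0.00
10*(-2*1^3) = -20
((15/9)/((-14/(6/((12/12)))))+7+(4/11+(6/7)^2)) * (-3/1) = -11940/539 = -22.15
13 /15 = 0.87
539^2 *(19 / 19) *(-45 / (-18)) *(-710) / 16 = -515674775/16 = -32229673.44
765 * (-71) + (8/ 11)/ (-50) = -14936629/275 = -54315.01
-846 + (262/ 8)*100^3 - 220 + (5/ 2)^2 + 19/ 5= 654978881/20 = 32748944.05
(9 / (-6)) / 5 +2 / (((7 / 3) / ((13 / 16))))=111/280 = 0.40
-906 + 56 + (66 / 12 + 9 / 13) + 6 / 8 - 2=-43943/52 = -845.06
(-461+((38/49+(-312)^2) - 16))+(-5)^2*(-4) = 96767.78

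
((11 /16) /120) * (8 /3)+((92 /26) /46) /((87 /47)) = 0.06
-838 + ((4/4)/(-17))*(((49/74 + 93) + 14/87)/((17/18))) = -261673385/310097 = -843.84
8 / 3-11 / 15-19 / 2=-227/30 = -7.57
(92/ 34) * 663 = 1794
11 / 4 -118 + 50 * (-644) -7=-129289/4 = -32322.25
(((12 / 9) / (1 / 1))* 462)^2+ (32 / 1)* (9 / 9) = 379488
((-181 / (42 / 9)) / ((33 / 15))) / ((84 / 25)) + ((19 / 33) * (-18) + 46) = 131039/4312 = 30.39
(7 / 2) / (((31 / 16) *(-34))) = -28/527 = -0.05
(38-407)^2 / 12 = 45387/4 = 11346.75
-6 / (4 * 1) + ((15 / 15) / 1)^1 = -1/2 = -0.50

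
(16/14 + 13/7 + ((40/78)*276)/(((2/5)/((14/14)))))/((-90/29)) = -134531/1170 = -114.98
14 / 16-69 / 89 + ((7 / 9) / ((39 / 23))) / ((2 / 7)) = 426133/249912 = 1.71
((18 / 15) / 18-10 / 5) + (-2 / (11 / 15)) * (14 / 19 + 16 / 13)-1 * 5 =-501268/40755 = -12.30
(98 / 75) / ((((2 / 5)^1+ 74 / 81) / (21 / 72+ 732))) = 11655/16 = 728.44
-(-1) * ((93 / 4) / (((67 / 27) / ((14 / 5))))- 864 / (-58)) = 799173/19430 = 41.13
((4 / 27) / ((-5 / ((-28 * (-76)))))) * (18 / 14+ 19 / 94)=-595232/6345 = -93.81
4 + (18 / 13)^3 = 14620/2197 = 6.65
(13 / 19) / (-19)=-13/361 = -0.04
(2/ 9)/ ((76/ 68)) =34/171 = 0.20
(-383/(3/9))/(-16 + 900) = -1149/884 = -1.30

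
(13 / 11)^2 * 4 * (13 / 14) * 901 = 3958994/847 = 4674.14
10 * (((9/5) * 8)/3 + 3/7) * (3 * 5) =5490/7 = 784.29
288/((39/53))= 5088/13 = 391.38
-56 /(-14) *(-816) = -3264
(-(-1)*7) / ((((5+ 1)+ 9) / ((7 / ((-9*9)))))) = -49/1215 = -0.04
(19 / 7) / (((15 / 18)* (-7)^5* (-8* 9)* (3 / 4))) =19/5294205 = 0.00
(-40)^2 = 1600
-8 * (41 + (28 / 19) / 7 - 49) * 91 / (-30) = -53872/285 = -189.02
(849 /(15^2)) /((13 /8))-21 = -18211/975 = -18.68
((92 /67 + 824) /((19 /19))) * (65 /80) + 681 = 362233/268 = 1351.62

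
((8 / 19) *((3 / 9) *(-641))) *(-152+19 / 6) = 120508/9 = 13389.78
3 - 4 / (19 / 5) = 37/19 = 1.95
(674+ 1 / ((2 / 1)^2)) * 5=13485/4 = 3371.25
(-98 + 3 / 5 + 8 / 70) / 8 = -681/56 = -12.16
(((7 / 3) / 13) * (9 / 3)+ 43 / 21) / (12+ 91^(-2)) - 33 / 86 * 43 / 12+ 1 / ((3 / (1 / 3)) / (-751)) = -605329007/7154856 = -84.60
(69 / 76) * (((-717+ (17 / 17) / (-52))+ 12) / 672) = -0.95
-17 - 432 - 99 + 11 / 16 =-8757/16 = -547.31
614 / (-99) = -6.20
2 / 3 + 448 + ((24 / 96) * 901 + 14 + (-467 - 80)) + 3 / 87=49051/348 = 140.95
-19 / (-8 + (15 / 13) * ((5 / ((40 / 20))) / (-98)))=48412/20459 = 2.37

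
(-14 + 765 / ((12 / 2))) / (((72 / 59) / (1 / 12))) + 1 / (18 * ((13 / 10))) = 7.79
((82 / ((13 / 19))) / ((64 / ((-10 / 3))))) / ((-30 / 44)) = 8569/936 = 9.15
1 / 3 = 0.33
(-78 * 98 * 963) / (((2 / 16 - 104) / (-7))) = -496059.73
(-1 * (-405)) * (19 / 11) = 7695/11 = 699.55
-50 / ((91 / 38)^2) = -72200/8281 = -8.72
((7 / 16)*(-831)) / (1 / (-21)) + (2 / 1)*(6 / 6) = 122189/16 = 7636.81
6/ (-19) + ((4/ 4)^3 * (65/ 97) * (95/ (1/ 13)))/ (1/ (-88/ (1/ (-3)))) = 402658818/1843 = 218480.10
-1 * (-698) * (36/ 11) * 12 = 27412.36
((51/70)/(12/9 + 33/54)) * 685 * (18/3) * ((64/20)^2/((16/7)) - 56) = -69422832/875 = -79340.38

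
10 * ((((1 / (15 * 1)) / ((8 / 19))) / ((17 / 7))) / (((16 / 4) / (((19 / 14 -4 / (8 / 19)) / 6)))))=-361/1632 = -0.22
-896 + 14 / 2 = -889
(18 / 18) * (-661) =-661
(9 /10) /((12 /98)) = 147/20 = 7.35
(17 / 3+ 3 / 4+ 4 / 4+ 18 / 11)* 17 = 20315/132 = 153.90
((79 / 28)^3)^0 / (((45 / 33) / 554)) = 6094/15 = 406.27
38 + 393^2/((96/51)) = 2626849/32 = 82089.03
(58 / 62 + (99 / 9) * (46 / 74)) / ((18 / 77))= 114422/3441 = 33.25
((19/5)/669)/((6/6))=19/3345 = 0.01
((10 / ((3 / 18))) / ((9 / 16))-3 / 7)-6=100.24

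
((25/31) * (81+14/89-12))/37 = 153875/102083 = 1.51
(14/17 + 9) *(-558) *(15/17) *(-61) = 85265190/289 = 295035.26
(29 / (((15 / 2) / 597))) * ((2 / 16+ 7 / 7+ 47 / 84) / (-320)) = -1633193/134400 = -12.15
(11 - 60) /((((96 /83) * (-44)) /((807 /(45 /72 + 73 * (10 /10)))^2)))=882876561/7632262 = 115.68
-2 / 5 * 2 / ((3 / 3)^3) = -4/5 = -0.80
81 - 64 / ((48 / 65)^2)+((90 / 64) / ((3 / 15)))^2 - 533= -4791607/9216 = -519.92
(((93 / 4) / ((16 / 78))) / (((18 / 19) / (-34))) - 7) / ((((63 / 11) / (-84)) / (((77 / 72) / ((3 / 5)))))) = 552214355/5184 = 106522.83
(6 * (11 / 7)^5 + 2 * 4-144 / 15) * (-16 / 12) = -18788296/252105 = -74.53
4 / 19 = 0.21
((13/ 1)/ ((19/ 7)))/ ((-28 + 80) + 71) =91/2337 = 0.04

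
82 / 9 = 9.11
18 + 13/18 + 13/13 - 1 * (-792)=14611/18 = 811.72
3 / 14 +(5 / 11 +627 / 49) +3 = 17749/1078 = 16.46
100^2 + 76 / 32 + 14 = 80131/8 = 10016.38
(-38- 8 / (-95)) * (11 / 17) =-39622/1615 = -24.53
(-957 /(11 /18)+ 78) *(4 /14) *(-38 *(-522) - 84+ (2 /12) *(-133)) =-58715984/7 = -8387997.71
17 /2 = 8.50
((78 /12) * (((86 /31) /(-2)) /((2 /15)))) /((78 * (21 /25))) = -5375/5208 = -1.03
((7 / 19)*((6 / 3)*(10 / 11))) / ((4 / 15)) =525/209 = 2.51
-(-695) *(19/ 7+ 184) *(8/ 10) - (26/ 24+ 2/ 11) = 103811.88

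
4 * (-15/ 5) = -12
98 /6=49/3 = 16.33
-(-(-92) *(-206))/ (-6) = -9476/3 = -3158.67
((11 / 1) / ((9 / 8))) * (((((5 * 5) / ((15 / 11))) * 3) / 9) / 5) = 11.95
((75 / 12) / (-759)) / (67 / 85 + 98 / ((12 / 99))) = -2125/208844922 = 0.00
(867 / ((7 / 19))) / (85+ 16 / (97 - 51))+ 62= 1230821/13741 = 89.57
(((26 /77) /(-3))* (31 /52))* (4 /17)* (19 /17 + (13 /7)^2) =-78616/1090397 = -0.07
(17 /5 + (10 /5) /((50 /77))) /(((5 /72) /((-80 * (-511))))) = 95364864/25 = 3814594.56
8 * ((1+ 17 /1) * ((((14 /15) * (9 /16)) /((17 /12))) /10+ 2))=124668/425 = 293.34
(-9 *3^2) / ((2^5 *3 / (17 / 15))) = -153/160 = -0.96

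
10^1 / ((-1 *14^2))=-5/98 = -0.05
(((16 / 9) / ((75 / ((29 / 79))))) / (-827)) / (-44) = 116/485097525 = 0.00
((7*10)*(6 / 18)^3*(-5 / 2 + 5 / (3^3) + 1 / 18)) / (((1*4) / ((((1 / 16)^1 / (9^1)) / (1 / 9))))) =-0.09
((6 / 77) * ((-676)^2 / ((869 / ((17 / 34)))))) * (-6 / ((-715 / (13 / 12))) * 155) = 21249384/736043 = 28.87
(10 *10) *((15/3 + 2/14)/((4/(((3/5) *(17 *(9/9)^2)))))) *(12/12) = 9180/7 = 1311.43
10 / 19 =0.53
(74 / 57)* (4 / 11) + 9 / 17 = 10675/10659 = 1.00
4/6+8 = 26/3 = 8.67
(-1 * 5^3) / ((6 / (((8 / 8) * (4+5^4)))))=-78625/6 = -13104.17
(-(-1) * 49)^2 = 2401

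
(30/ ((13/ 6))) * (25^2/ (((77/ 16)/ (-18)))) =-32400000/1001 = -32367.63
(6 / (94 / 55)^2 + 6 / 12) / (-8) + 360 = 3178139/8836 = 359.68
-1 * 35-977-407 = -1419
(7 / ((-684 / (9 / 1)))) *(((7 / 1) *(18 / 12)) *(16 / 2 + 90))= -7203/76 = -94.78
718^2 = 515524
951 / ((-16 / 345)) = -328095/16 = -20505.94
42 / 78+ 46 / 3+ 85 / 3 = 1724/39 = 44.21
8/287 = 0.03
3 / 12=1/4 = 0.25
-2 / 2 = -1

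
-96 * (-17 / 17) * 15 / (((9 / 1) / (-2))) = -320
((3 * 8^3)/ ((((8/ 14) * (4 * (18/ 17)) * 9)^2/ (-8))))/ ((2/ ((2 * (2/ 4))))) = -28322/2187 = -12.95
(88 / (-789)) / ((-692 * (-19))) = -22/2593443 = 0.00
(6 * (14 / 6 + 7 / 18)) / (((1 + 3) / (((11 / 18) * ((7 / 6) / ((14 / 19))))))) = 10241/2592 = 3.95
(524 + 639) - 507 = 656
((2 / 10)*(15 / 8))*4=3/2 = 1.50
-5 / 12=-0.42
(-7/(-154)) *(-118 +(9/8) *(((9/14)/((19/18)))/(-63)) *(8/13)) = -1428235/266266 = -5.36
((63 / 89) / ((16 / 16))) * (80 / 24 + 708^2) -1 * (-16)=31581266/89 = 354845.69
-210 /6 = -35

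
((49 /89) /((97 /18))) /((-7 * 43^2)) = -126/15962417 = 0.00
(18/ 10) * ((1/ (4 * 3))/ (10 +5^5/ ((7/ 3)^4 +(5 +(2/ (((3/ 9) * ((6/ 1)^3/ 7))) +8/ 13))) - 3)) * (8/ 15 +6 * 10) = 33896321/355194025 = 0.10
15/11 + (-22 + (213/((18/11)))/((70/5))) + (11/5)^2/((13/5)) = -569201/60060 = -9.48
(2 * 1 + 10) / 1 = 12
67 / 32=2.09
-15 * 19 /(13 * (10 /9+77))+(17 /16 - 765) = -5881423/7696 = -764.22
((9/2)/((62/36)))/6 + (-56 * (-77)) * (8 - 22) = -3742789/62 = -60367.56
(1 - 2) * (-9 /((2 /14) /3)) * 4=756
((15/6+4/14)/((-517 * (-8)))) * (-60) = -585/14476 = -0.04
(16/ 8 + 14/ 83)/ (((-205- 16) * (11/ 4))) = -720/201773 = 0.00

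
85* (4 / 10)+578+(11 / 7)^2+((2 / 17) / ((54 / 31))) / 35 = 69100372/112455 = 614.47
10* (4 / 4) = 10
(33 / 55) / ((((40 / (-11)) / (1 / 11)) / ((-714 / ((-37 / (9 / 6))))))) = -3213/7400 = -0.43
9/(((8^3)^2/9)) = 81/262144 = 0.00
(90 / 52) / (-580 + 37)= -15/4706 = 0.00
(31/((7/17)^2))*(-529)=-4739311/49 = -96720.63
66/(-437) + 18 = 7800/437 = 17.85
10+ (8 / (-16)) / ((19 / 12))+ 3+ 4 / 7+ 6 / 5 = 9613/665 = 14.46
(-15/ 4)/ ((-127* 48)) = 5/8128 = 0.00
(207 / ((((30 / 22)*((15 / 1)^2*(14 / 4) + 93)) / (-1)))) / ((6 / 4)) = -1012/8805 = -0.11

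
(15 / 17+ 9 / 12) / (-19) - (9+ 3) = -15615/1292 = -12.09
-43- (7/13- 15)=-371/13 = -28.54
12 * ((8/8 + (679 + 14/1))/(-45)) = -2776/15 = -185.07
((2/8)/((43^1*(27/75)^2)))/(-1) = -0.04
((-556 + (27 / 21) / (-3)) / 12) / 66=-3895/5544 = -0.70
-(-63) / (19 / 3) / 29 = 189/551 = 0.34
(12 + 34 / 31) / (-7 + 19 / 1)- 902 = -167569/186 = -900.91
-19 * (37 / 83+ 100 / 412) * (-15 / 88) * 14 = 5871285/188078 = 31.22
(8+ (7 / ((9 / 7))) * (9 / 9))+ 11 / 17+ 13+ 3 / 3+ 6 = 5216/153 = 34.09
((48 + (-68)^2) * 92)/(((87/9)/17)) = 21921024/29 = 755897.38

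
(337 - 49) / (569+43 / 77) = 0.51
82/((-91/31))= -2542/91 = -27.93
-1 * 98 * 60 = -5880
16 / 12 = 4/3 = 1.33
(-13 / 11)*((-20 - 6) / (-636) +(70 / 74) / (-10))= 4108/64713 = 0.06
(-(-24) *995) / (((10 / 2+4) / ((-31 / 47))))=-246760/141 = -1750.07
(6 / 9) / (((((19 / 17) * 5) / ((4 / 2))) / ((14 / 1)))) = 952/285 = 3.34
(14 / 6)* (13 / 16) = 91/48 = 1.90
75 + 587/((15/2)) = 2299/15 = 153.27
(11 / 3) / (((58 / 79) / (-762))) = -110363/29 = -3805.62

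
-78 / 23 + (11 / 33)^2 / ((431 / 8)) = -302378/89217 = -3.39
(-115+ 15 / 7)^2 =624100/49 = 12736.73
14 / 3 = 4.67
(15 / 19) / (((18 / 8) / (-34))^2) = 92480/513 = 180.27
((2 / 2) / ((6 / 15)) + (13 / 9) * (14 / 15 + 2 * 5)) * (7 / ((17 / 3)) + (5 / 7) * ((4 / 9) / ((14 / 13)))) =56655269/2024190 = 27.99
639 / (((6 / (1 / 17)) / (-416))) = -44304/17 = -2606.12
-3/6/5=-1/10 = -0.10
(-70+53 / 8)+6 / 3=-491/8 = -61.38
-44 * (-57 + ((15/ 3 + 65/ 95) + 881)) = -693616/19 = -36506.11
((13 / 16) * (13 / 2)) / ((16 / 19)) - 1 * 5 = 651/512 = 1.27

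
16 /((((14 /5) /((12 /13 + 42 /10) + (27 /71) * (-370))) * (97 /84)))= -60067872/89531 = -670.92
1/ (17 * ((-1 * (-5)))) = 1/85 = 0.01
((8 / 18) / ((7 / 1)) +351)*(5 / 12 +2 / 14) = 196.43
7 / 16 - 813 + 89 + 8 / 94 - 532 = -944119/752 = -1255.48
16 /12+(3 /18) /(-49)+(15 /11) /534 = 191762/143913 = 1.33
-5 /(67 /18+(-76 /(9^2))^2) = -13122/12079 = -1.09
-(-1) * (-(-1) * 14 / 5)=14/5 = 2.80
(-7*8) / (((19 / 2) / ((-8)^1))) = 896/19 = 47.16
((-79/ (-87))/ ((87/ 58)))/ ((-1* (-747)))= 158/194967 = 0.00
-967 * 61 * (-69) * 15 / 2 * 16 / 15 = 32560824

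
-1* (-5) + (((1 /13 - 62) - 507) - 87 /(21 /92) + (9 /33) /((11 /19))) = -10400934/11011 = -944.59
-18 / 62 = -9/31 = -0.29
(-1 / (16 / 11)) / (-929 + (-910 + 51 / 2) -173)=11/31784 = 0.00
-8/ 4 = -2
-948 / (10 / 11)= -5214/5 = -1042.80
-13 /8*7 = -91/8 = -11.38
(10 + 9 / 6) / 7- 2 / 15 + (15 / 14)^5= 23568497/8067360 = 2.92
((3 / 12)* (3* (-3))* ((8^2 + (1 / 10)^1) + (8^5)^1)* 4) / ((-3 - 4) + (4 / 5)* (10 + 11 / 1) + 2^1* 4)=-33201/2 = -16600.50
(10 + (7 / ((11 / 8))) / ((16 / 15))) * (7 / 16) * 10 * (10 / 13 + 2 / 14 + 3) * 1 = 11125/44 = 252.84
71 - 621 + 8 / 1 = -542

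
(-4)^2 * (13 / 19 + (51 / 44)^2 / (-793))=19908805/1823107 = 10.92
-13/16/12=-13/192 = -0.07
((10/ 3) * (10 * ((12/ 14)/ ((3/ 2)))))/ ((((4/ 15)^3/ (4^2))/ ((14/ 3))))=75000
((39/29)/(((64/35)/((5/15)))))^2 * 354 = 36643425/1722368 = 21.28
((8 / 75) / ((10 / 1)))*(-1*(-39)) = 52/125 = 0.42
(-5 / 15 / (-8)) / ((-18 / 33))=-11/144 = -0.08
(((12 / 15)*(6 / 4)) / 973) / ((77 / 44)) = 24/34055 = 0.00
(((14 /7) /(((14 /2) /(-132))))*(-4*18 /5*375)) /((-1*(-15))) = 95040/7 = 13577.14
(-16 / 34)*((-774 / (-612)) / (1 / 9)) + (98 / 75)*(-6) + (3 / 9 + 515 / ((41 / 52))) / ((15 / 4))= 161.07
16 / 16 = 1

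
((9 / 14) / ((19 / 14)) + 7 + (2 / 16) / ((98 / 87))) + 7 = 217253/14896 = 14.58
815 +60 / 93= 25285/31 = 815.65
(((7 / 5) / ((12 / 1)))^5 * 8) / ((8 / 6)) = 16807/129600000 = 0.00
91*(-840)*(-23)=1758120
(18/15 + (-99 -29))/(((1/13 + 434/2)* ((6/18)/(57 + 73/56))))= -8073039/79016 = -102.17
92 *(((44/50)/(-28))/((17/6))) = -3036/2975 = -1.02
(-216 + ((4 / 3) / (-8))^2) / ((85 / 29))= -73.68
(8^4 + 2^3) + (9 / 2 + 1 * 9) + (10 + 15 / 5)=8261/2 = 4130.50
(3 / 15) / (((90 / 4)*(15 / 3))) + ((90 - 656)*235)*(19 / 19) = -149636248/1125 = -133010.00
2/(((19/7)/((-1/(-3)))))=14/57 = 0.25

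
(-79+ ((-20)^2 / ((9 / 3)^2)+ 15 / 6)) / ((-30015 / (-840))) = -16156/18009 = -0.90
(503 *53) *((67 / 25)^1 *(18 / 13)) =32150754/325 = 98925.40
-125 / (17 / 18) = -2250/17 = -132.35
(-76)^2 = 5776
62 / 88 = 0.70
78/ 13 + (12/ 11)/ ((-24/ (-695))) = 827/22 = 37.59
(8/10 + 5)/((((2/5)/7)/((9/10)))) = 1827/20 = 91.35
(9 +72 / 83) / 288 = 91/2656 = 0.03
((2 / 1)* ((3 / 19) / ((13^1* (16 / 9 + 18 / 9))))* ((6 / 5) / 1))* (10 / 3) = 0.03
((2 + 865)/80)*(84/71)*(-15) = -54621/284 = -192.33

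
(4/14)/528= 1/1848 = 0.00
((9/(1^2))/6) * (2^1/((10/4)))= 1.20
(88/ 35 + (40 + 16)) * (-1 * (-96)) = 196608/35 = 5617.37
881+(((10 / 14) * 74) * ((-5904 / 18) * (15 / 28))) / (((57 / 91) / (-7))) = 1988839/19 = 104675.74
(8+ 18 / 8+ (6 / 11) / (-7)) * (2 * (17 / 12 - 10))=-322699/1848 = -174.62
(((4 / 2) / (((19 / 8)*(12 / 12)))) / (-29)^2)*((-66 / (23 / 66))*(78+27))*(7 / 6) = -8537760/367517 = -23.23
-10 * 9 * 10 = -900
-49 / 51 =-0.96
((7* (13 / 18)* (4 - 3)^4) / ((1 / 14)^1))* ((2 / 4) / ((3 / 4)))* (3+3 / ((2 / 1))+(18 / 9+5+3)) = 18473/27 = 684.19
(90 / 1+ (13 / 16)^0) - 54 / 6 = 82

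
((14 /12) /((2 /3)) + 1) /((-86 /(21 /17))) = -231/5848 = -0.04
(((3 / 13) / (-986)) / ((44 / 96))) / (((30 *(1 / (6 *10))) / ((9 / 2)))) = -324/70499 = 0.00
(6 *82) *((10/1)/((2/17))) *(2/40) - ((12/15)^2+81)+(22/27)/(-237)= 2009.36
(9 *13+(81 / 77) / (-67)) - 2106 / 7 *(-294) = 456927390/5159 = 88568.98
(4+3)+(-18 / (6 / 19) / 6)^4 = 8152.06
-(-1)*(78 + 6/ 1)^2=7056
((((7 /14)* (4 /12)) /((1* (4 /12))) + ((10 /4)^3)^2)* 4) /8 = 15657/128 = 122.32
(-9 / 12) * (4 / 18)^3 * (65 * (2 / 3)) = -260/729 = -0.36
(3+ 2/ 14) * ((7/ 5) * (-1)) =-22/5 = -4.40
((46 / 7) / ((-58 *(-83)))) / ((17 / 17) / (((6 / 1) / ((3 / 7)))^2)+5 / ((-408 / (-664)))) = 32844/195908137 = 0.00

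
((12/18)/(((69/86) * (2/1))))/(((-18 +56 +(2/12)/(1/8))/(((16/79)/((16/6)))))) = 86/107203 = 0.00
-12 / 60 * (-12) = 12/5 = 2.40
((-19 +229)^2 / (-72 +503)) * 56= 2469600/431 = 5729.93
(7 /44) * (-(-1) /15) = 7/660 = 0.01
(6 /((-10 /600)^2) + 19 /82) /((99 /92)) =81476074/4059 = 20072.94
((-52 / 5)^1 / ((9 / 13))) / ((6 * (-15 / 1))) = 0.17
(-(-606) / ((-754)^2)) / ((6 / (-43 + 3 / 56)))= -18685/2448992 = -0.01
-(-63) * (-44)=-2772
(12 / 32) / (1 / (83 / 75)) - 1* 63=-12517/200 = -62.58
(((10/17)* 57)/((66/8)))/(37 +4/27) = 20520/187561 = 0.11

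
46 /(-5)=-46/5 = -9.20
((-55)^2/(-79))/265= -605/4187 = -0.14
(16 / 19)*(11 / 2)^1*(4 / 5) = 352/95 = 3.71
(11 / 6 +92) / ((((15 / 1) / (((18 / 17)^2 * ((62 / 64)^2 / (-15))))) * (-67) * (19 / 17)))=1623129/277004800 = 0.01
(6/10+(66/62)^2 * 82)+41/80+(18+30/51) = 147193353/1306960 = 112.62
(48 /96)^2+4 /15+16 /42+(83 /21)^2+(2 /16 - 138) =-2140721/17640 = -121.36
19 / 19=1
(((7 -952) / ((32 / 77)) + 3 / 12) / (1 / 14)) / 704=-509299/11264 = -45.21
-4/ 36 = -1/9 = -0.11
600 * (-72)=-43200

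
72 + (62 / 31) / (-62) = 2231/31 = 71.97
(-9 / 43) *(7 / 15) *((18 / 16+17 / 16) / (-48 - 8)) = 21/5504 = 0.00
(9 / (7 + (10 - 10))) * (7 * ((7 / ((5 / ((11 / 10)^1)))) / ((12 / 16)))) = 462/25 = 18.48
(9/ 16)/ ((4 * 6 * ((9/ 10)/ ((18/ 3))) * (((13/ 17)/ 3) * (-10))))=-51/832 = -0.06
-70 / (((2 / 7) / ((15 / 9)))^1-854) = 1225/14942 = 0.08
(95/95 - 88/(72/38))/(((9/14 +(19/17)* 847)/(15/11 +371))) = -398712832/22320045 = -17.86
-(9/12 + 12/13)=-87/52 = -1.67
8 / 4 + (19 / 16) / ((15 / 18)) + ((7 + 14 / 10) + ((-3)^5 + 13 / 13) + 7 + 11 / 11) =-222.18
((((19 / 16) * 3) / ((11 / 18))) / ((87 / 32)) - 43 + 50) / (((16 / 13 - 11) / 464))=-606736/1397 = -434.31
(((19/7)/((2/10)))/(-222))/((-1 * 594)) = 95/923076 = 0.00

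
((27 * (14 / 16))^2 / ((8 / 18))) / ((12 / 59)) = 6322617/1024 = 6174.43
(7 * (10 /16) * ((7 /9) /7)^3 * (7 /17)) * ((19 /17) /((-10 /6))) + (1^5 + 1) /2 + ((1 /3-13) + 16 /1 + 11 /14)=20125223/3932712 = 5.12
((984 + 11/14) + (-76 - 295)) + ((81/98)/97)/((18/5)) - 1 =11650327/19012 = 612.79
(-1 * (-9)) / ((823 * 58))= 9/47734 = 0.00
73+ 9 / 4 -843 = -3071/4 = -767.75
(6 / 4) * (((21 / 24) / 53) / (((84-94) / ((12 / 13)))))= -63/27560 = 0.00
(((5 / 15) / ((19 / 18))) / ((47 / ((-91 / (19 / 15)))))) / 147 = -390/118769 = 0.00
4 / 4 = 1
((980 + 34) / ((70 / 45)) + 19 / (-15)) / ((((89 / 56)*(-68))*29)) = -136624/658155 = -0.21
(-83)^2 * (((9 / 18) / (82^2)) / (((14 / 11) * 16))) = 75779/3012352 = 0.03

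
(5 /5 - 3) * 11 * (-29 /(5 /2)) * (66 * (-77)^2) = 499316664/5 = 99863332.80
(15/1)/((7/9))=135/7 = 19.29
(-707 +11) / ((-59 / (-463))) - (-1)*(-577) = -356291/59 = -6038.83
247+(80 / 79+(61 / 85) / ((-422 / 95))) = 140468621/566746 = 247.85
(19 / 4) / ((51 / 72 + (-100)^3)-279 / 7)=-798/168006577 = 0.00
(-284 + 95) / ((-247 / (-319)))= -60291/247 = -244.09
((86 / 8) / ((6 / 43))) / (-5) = -1849/120 = -15.41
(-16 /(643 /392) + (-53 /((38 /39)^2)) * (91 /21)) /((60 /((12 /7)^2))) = -701014371/56870135 = -12.33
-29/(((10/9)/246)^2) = -35538021/25 = -1421520.84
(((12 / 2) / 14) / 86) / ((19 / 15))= 45/11438 = 0.00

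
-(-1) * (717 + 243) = 960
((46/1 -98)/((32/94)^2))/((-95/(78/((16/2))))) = 1119963/24320 = 46.05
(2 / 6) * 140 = 140/3 = 46.67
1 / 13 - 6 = -77/13 = -5.92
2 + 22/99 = 20/9 = 2.22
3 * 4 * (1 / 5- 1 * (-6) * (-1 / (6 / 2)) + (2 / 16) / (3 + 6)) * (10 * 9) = -1929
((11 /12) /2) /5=11/120 = 0.09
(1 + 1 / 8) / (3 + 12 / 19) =57/184 = 0.31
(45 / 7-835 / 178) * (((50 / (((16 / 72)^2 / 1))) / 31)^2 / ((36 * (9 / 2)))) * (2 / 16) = 109603125/76633984 = 1.43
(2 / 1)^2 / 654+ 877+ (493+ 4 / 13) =5825204/4251 = 1370.31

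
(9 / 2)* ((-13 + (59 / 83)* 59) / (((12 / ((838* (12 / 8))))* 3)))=1509657/332 = 4547.16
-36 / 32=-9/8 = -1.12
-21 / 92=-0.23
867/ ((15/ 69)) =19941/5 = 3988.20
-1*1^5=-1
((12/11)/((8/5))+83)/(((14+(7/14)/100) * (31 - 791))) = -9205/1170818 = -0.01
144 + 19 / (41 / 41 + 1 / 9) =1611/10 = 161.10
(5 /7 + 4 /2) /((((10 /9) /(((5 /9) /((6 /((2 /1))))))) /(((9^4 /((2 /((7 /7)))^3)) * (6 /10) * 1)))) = 124659/560 = 222.61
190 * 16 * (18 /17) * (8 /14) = 218880/119 = 1839.33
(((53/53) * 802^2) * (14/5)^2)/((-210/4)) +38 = -36005174/375 = -96013.80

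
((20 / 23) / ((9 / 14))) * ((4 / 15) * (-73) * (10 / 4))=-40880/621 = -65.83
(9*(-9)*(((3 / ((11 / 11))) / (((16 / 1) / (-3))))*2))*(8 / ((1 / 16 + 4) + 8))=11664/193 = 60.44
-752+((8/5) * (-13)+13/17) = -65623/85 = -772.04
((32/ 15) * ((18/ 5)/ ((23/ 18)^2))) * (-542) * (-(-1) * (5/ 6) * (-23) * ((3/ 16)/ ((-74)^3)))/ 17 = -131706/99026615 = 0.00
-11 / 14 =-0.79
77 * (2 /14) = 11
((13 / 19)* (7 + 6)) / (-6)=-169/114 = -1.48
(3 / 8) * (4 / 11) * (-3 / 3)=-0.14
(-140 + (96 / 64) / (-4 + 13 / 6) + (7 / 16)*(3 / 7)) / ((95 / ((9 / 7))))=-222759/117040 = -1.90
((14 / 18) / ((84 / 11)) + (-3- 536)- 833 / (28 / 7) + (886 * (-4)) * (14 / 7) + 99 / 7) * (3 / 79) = -1478170/4977 = -297.00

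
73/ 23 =3.17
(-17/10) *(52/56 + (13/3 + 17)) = -3179/84 = -37.85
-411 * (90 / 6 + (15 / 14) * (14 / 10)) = -13563/2 = -6781.50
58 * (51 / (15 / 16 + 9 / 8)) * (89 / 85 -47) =-65904.87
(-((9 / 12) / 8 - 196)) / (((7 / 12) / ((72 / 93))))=56421/217 = 260.00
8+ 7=15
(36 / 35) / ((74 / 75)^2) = 10125/9583 = 1.06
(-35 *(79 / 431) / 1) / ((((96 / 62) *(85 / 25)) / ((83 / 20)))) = -7114345/1406784 = -5.06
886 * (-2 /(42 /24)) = -7088/7 = -1012.57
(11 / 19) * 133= 77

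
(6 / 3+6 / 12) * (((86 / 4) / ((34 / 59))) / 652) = 12685/88672 = 0.14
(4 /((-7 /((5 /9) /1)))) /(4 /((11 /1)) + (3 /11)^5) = -3221020/3704841 = -0.87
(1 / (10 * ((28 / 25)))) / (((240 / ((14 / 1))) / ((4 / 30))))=1/1440 = 0.00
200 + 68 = 268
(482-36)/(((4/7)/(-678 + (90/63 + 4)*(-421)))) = -2312956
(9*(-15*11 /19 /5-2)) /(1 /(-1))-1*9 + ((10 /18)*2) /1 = 4402/171 = 25.74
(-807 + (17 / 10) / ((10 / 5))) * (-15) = 48369/4 = 12092.25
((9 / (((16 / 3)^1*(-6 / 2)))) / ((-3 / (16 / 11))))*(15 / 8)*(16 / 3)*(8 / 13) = 240/143 = 1.68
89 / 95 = 0.94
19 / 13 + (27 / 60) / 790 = 300317/205400 = 1.46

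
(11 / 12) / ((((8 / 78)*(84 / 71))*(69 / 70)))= 50765/6624 = 7.66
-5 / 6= -0.83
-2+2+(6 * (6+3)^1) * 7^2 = 2646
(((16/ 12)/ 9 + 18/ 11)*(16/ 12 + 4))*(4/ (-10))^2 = 6784/4455 = 1.52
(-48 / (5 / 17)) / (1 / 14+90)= -11424/6305 = -1.81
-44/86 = -22/43 = -0.51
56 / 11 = 5.09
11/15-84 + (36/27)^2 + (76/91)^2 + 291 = 78333188/372645 = 210.21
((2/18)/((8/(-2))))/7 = -1/252 = 0.00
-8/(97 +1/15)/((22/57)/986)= -421515/2002 = -210.55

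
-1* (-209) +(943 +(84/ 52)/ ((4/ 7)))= 60051/52 = 1154.83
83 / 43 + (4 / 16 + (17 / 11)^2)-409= -8417025/20812 = -404.43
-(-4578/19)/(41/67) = 306726/779 = 393.74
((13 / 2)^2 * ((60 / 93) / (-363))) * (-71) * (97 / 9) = 57.46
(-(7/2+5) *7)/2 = -119/4 = -29.75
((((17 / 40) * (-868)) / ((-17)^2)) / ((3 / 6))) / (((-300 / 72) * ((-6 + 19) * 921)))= 434/8480875 = 0.00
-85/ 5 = -17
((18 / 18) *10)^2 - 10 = 90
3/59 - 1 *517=-30500/59 = -516.95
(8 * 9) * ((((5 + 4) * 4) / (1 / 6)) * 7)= 108864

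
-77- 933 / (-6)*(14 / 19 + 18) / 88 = -36693/836 = -43.89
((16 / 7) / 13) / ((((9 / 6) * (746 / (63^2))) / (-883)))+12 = -2612004/4849 = -538.67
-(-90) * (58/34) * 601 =1568610/17 = 92271.18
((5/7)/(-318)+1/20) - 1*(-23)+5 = 624343/22260 = 28.05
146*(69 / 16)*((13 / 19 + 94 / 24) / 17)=1761271/10336 = 170.40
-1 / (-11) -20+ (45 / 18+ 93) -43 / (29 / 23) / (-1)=69985/638 = 109.69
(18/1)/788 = 9/394 = 0.02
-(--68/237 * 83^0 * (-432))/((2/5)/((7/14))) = 12240/79 = 154.94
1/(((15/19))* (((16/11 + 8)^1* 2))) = 209/3120 = 0.07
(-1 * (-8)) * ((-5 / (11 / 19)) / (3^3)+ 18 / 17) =29848/5049 = 5.91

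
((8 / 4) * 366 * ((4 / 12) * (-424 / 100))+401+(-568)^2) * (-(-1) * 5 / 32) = 8049761/160 = 50311.01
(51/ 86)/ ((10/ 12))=153/215 = 0.71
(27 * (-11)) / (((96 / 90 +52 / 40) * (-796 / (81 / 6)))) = 120285/56516 = 2.13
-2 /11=-0.18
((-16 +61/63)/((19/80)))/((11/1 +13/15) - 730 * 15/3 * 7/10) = 378800/15220653 = 0.02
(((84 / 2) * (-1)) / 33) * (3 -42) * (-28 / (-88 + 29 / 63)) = 963144/60665 = 15.88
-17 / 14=-1.21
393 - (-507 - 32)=932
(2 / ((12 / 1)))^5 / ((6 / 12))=1/3888 = 0.00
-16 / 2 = -8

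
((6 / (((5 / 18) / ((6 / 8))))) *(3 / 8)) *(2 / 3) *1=4.05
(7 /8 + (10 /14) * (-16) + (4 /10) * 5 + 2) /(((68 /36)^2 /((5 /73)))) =-148635/1181432 = -0.13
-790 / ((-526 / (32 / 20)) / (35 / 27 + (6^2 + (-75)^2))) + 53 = 96997777/7101 = 13659.73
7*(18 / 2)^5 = 413343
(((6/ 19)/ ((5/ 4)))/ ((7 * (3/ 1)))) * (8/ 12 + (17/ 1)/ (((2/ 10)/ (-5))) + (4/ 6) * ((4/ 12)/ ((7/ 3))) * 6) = -71192/13965 = -5.10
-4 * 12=-48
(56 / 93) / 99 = 56/9207 = 0.01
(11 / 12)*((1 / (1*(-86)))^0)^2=11/12 = 0.92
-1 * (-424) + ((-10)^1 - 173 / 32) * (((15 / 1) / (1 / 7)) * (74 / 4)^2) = -70812013/128 = -553218.85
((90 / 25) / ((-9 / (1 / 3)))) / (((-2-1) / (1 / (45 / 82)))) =164/2025 = 0.08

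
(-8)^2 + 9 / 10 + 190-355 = -1001/10 = -100.10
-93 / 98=-0.95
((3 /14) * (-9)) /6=-9/28 = -0.32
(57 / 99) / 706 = 19/23298 = 0.00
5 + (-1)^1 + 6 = 10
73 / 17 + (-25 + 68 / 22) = -3294/187 = -17.61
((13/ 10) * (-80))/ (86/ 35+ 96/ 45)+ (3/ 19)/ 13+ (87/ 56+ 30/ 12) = -61969603/3333512 = -18.59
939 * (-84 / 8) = -19719/2 = -9859.50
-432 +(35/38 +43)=-14747/38 = -388.08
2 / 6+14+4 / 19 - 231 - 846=-60560/57 = -1062.46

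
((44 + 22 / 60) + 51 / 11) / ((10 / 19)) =307249/3300 = 93.11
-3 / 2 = -1.50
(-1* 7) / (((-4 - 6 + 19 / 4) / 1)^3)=64/1323 = 0.05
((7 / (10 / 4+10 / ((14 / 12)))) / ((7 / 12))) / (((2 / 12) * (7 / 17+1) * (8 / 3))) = 1.73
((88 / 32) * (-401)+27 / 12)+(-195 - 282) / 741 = -543965/494 = -1101.14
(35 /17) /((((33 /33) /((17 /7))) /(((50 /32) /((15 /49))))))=1225/48 = 25.52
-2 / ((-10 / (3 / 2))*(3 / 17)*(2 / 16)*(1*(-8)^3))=-17/640 = -0.03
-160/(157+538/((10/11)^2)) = -8000/40399 = -0.20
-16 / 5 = -3.20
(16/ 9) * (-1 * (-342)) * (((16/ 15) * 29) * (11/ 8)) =387904/15 = 25860.27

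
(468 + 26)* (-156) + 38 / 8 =-77059.25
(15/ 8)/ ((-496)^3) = -15/976191488 = 0.00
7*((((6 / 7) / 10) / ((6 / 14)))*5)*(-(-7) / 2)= 49/2 = 24.50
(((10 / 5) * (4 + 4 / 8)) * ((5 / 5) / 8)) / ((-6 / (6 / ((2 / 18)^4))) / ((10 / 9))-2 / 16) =-32805/3649 = -8.99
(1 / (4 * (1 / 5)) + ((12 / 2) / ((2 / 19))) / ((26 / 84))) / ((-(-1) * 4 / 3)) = 28923/208 = 139.05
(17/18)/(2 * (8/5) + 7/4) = 170/891 = 0.19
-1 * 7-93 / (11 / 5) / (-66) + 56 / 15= -9533/3630 = -2.63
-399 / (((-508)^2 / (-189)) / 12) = 3.51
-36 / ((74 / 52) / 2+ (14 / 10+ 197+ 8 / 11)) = -0.18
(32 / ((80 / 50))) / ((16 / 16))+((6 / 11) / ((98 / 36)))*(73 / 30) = 55214/2695 = 20.49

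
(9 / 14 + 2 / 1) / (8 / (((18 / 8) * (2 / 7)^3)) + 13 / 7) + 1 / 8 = 11053/77768 = 0.14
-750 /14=-375/7 = -53.57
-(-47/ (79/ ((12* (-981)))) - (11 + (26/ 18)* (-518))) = -5503721/711 = -7740.82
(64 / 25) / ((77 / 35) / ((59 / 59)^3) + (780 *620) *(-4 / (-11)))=704/48360605 = 0.00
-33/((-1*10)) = 33/10 = 3.30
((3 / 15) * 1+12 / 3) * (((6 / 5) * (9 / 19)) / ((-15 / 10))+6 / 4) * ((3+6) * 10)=423.76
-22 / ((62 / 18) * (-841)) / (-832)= -99/10845536 = 0.00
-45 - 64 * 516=-33069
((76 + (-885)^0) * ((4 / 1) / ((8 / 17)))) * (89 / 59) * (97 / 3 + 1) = 5825050/177 = 32909.89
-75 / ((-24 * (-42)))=-25/336 = -0.07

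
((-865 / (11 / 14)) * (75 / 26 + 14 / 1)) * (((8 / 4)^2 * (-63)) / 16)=167463135/572 = 292767.72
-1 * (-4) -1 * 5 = -1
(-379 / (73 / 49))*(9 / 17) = -167139/1241 = -134.68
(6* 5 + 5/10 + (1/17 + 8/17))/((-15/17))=-211/6 = -35.17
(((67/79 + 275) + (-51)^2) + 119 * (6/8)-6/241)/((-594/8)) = -75294757/1884861 = -39.95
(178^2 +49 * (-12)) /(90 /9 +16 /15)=233220/83 = 2809.88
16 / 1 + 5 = 21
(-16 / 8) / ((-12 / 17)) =2.83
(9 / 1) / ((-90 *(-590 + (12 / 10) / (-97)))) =97/572312 = 0.00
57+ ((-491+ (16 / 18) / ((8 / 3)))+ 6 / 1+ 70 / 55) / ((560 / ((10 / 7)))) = 90175/1617 = 55.77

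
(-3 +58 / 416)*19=-11305/208 = -54.35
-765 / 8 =-95.62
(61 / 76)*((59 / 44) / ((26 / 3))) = 10797/86944 = 0.12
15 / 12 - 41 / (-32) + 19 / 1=689/32 = 21.53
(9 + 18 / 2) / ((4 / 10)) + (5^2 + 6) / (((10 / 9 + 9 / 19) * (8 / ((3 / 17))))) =1674423/36856 = 45.43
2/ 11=0.18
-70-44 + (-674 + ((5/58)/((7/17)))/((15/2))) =-479875/609 = -787.97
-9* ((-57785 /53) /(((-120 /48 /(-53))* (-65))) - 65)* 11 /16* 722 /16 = -51928767/640 = -81138.70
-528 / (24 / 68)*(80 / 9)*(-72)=957440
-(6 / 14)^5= -243/16807 = -0.01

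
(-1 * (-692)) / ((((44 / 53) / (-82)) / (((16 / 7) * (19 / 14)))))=-114282416/539 = -212026.75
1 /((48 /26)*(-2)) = -13/48 = -0.27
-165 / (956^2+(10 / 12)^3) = -3240/17946391 = 0.00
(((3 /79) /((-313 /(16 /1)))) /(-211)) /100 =12/130434925 = 0.00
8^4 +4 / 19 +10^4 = 267828/19 = 14096.21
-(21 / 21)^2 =-1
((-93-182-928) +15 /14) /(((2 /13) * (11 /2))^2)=-2843763/1694 = -1678.73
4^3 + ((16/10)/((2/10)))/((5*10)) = 1604/25 = 64.16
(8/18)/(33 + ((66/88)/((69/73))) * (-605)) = -368/370161 = 0.00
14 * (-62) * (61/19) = -52948/19 = -2786.74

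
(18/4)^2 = 20.25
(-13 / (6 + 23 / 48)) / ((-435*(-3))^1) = -208/135285 = 0.00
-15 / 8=-1.88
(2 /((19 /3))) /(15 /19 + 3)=1/12 = 0.08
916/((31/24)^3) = 12662784/29791 = 425.05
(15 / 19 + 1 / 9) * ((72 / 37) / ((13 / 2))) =2464/9139 = 0.27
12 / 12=1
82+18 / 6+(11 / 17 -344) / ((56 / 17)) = -1077/56 = -19.23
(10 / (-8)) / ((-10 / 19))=19/8 = 2.38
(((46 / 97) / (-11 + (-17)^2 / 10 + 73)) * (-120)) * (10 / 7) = -184000/205737 = -0.89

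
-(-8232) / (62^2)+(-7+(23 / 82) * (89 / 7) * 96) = 337.50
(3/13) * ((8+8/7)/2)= 96/91 = 1.05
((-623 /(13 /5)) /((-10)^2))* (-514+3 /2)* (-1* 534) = -34099905/52 = -655767.40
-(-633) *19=12027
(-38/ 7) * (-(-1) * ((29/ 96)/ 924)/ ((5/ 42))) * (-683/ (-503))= -376333/18590880 = -0.02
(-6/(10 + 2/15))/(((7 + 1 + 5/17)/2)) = -255/1786 = -0.14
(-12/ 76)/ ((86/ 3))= -0.01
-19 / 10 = -1.90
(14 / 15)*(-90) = -84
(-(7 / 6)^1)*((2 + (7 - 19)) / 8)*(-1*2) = -35/12 = -2.92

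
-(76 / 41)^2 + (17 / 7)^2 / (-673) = -190960961/55434337 = -3.44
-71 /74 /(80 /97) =-6887/5920 = -1.16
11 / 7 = 1.57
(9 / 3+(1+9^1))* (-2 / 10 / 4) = -13/20 = -0.65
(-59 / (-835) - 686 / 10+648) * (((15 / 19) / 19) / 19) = 1451574/1145453 = 1.27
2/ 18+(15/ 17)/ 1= 152/153 = 0.99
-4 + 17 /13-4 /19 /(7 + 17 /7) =-22127/8151 = -2.71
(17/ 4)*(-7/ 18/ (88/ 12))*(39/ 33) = -0.27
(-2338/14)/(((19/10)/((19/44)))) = -835/22 = -37.95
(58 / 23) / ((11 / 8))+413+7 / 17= 1785972/4301 = 415.25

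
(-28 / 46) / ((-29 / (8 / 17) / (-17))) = -112/667 = -0.17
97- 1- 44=52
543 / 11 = 49.36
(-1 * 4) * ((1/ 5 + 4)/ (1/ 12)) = -1008/5 = -201.60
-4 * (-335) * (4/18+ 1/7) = 30820/63 = 489.21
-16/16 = -1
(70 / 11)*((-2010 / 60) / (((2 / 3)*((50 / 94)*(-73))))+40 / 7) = 358129/8030 = 44.60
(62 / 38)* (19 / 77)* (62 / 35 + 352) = 383842/2695 = 142.43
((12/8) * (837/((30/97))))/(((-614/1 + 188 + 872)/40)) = 81189/223 = 364.08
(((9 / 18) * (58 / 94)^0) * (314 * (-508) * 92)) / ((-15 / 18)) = 44025312/5 = 8805062.40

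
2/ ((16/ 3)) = 3/8 = 0.38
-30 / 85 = -6/17 = -0.35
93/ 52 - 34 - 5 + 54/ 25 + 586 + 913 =1903133/1300 = 1463.95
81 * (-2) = -162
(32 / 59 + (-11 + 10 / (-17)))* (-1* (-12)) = -132948/1003 = -132.55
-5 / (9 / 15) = -25/3 = -8.33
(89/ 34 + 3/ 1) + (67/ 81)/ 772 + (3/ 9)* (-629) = -216911947/1063044 = -204.05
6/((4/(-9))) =-27/2 = -13.50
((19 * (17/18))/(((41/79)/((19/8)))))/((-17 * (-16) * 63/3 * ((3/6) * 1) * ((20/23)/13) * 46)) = 370747/39674880 = 0.01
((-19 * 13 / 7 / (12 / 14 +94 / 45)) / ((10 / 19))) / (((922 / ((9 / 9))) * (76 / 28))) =-15561/1711232 = -0.01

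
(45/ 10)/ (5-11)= -3/4 = -0.75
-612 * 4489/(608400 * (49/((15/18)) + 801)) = -76313/14530620 = -0.01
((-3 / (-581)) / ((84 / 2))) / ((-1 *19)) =-1/154546 = 0.00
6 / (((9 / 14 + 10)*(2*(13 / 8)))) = 336/1937 = 0.17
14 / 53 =0.26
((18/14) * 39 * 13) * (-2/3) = -3042/7 = -434.57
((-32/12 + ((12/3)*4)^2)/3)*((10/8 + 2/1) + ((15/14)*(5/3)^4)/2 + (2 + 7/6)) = 1515440/1701 = 890.91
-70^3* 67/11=-22981000/11 = -2089181.82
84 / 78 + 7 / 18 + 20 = 21.47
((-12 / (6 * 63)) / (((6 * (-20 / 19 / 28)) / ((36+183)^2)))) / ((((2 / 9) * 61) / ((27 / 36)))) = 373.47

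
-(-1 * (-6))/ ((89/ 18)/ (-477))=51516/89 = 578.83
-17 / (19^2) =-17/361 = -0.05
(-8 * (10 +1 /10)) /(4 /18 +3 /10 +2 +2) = -17.87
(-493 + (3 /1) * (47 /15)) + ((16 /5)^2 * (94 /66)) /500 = -49868242/103125 = -483.57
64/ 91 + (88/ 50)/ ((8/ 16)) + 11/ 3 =53849/6825 = 7.89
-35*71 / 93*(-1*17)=42245/93 = 454.25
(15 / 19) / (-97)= -15/1843 = -0.01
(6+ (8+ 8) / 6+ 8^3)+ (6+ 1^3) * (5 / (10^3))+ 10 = 318421/600 = 530.70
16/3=5.33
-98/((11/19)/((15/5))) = -5586/11 = -507.82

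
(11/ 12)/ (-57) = -11/684 = -0.02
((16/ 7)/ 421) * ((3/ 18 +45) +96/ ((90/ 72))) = 29272/44205 = 0.66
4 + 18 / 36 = 9/2 = 4.50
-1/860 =-1/860 = 0.00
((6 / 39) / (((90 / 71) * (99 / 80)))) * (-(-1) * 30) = 11360/3861 = 2.94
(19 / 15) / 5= 19/75 = 0.25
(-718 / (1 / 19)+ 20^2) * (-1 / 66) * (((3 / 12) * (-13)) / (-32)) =28691/1408 = 20.38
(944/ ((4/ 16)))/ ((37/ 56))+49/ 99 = 20935957/3663 = 5715.52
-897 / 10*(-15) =2691/2 = 1345.50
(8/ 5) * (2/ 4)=4/5 = 0.80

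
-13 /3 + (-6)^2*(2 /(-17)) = -437/51 = -8.57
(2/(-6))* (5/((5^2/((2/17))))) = -2/255 = -0.01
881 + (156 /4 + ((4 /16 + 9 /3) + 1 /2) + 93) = 4067/4 = 1016.75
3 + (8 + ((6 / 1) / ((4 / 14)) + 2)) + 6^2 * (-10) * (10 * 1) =-3566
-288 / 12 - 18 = -42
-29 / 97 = -0.30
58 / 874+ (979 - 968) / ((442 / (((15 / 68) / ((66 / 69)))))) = 1894013/26268944 = 0.07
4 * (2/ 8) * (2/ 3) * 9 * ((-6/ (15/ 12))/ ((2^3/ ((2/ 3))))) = -12/5 = -2.40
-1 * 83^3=-571787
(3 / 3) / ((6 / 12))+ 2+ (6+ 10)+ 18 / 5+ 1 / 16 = 1893/80 = 23.66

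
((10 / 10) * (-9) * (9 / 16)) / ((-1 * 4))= 81/64 = 1.27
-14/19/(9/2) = -28/171 = -0.16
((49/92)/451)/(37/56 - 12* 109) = -686/759417703 = 0.00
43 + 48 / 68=743/17 = 43.71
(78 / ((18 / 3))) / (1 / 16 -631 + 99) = -208/8511 = -0.02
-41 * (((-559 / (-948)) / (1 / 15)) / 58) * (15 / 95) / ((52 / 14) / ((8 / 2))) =-185115/174116 = -1.06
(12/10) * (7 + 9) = 96/5 = 19.20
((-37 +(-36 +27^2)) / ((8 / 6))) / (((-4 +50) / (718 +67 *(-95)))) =-60398.35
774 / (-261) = -2.97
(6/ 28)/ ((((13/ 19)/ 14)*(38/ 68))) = 102/13 = 7.85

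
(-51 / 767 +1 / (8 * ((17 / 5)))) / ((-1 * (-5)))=-3101/521560 = -0.01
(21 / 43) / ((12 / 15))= 105/172 = 0.61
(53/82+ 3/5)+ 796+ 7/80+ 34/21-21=10717079/13776 = 777.95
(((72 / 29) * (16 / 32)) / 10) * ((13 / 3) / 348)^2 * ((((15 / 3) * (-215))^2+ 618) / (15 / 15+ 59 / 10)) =195405067/60582276 = 3.23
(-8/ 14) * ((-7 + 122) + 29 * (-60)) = 6500/7 = 928.57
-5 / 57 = -0.09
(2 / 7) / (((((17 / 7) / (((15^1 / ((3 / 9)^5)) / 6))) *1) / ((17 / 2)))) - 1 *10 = 1195/2 = 597.50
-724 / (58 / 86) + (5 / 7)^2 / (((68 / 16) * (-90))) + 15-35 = -237745154/217413 = -1093.52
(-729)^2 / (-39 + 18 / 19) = -3365793/241 = -13965.95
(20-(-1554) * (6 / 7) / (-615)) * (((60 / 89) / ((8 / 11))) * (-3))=-180972/3649 = -49.59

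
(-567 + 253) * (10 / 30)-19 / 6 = -647/6 = -107.83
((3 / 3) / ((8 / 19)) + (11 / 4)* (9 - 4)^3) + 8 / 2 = 2801/8 = 350.12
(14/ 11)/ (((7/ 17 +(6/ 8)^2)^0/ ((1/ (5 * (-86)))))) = -7/2365 = 0.00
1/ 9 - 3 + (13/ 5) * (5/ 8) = -91/72 = -1.26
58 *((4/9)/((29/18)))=16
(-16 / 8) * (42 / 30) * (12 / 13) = -168/65 = -2.58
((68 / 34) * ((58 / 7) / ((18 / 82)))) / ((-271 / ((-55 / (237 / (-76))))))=-19880080/4046301 = -4.91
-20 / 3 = -6.67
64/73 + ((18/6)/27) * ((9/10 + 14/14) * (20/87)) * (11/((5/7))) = 464158/285795 = 1.62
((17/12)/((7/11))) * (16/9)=748/189 = 3.96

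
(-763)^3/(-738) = 444194947/738 = 601890.17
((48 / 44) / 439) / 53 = 12/255937 = 0.00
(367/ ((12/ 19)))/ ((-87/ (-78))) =90649/174 = 520.97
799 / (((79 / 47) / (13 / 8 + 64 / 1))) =19715325/632 = 31195.13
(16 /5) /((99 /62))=992/495 = 2.00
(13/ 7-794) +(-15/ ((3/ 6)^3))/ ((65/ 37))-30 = -81031/91 = -890.45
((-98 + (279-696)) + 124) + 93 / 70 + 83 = -306.67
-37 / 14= -2.64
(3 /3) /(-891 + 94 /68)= -34/30247 = 0.00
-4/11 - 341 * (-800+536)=90023.64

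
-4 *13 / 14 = -26/7 = -3.71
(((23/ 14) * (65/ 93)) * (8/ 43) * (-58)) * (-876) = 101277280/9331 = 10853.85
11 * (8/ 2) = 44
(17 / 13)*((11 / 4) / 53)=187/2756 = 0.07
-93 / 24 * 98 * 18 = -13671/2 = -6835.50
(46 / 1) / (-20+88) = 23/34 = 0.68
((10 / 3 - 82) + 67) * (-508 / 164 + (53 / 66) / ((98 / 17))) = 3922475/113652 = 34.51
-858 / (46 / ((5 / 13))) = -165/23 = -7.17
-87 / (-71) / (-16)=-87/1136 = -0.08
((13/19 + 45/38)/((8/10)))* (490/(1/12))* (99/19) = 25831575/361 = 71555.61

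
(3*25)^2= 5625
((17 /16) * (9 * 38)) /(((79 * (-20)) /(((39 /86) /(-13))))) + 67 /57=73328777/61961280 = 1.18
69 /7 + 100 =769/7 = 109.86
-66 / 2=-33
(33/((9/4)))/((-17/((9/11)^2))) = -0.58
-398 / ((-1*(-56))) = -199/28 = -7.11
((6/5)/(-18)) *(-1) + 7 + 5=181/15 = 12.07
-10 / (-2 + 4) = -5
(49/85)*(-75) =-735/17 = -43.24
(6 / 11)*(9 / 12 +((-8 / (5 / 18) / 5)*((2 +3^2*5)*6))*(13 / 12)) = -527679/550 = -959.42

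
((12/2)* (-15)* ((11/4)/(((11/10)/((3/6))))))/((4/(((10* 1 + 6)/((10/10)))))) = -450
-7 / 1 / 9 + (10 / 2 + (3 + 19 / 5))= 496/45 = 11.02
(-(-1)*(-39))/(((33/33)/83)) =-3237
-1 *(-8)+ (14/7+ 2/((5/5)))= 12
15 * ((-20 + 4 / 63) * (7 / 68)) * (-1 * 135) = 70650/17 = 4155.88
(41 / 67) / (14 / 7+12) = 41/938 = 0.04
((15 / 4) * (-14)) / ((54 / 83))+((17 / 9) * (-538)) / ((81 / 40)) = -1698665/2916 = -582.53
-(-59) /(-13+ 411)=59/398 = 0.15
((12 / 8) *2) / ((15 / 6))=6/5 = 1.20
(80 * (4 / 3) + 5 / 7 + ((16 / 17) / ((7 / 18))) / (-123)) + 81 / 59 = 93900970/863583 = 108.73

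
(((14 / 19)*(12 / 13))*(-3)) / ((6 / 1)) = -84/247 = -0.34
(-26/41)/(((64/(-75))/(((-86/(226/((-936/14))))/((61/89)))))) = 436565025/15826328 = 27.58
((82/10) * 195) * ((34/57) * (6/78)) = 1394/19 = 73.37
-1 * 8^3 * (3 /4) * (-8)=3072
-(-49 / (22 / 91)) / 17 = 4459/374 = 11.92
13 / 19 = 0.68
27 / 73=0.37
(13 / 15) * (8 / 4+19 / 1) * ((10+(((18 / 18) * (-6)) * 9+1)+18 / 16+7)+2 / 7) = -25181/40 = -629.52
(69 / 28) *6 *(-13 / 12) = -897/56 = -16.02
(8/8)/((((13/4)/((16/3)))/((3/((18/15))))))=160/39 = 4.10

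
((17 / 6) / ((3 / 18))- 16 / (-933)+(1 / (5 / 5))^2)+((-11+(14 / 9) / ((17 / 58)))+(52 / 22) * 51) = 69545777/523413 = 132.87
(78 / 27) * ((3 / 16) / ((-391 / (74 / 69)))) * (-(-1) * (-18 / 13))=37/17986 = 0.00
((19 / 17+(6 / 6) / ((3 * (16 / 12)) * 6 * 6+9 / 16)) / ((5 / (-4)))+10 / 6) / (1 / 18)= 301598/21845 = 13.81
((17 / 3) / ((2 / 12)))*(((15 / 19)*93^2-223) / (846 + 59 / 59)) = 4266932/16093 = 265.14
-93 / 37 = -2.51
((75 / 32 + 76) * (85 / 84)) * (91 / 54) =133.60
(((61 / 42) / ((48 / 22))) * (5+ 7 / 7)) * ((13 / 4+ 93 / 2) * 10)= 667645/336 = 1987.04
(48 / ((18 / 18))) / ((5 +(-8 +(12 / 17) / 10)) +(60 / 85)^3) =-393040/21107 = -18.62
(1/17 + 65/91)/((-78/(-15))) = 230/1547 = 0.15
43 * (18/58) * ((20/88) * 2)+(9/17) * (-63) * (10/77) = 855/493 = 1.73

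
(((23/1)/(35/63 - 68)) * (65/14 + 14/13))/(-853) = 215487/94234322 = 0.00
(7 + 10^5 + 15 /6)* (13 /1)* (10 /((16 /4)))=13001235/4 = 3250308.75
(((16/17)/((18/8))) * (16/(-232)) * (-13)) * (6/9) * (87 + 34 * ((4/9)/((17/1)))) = 2632448/119799 = 21.97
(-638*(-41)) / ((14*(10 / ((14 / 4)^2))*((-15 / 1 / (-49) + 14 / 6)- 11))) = -13458291/49160 = -273.77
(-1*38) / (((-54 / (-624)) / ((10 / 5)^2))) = -15808/9 = -1756.44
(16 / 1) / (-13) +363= 4703/13 = 361.77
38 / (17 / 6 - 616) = -228/3679 = -0.06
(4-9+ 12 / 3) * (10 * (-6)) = 60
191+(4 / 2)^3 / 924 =44123/231 = 191.01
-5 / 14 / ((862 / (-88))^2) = -4840/1300327 = 0.00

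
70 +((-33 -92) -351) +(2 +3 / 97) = -39185/97 = -403.97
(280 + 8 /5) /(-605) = -128/275 = -0.47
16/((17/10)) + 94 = 1758/17 = 103.41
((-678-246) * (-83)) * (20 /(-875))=-1752.96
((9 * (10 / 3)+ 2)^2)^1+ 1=1025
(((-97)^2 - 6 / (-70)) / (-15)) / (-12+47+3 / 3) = -164659/9450 = -17.42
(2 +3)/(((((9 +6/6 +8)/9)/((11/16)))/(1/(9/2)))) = 55/144 = 0.38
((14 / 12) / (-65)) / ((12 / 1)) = -7/4680 = 0.00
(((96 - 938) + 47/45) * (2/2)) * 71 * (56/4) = -37615942/45 = -835909.82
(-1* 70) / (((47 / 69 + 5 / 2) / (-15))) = 330.07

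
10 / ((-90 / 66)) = -7.33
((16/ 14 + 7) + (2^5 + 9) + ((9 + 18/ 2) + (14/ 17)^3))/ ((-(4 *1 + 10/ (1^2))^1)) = -4.84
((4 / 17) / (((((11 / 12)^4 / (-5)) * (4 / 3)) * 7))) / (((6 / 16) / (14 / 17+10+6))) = -21565440/2692613 = -8.01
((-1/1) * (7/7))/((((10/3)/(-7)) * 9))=7/30 = 0.23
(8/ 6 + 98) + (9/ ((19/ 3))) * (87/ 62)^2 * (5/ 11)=242477453/2410188 = 100.61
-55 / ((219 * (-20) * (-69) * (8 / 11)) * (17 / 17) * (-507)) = 121/245160864 = 0.00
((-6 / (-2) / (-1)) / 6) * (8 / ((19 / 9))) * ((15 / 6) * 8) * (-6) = 4320/19 = 227.37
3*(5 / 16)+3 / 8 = 21/16 = 1.31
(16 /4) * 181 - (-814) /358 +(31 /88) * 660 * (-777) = -64413589/358 = -179926.23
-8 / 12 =-2/3 = -0.67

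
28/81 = 0.35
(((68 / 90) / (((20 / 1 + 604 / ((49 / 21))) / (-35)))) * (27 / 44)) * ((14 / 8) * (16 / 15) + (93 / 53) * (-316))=45745861/1422520 = 32.16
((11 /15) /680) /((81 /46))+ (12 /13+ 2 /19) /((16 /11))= 144400157/204071400 = 0.71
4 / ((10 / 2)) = 4/5 = 0.80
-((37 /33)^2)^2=-1874161/1185921 = -1.58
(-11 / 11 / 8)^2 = 1/64 = 0.02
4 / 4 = 1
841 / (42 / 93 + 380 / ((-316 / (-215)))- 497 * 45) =-2059609/54137604 = -0.04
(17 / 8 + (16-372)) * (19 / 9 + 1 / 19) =-27565/36 = -765.69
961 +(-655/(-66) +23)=65599/66 = 993.92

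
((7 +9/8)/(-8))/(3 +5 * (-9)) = 65/2688 = 0.02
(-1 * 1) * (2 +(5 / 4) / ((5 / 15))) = -23/4 = -5.75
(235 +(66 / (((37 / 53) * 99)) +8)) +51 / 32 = 872189/3552 = 245.55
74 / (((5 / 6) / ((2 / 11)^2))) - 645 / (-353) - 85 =-17135872/213565 = -80.24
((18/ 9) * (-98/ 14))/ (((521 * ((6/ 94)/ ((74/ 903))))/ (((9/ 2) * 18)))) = -62604/22403 = -2.79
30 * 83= 2490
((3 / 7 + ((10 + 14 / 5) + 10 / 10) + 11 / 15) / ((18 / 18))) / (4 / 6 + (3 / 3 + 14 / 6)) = 1571/420 = 3.74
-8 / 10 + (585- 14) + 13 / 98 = 279463/490 = 570.33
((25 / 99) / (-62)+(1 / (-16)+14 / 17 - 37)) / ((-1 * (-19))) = -30254533/15860592 = -1.91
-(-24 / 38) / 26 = 6/247 = 0.02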